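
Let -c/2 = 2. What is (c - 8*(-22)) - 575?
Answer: -403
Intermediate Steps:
c = -4 (c = -2*2 = -4)
(c - 8*(-22)) - 575 = (-4 - 8*(-22)) - 575 = (-4 + 176) - 575 = 172 - 575 = -403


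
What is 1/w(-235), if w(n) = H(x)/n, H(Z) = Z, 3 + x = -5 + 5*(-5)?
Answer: 235/33 ≈ 7.1212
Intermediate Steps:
x = -33 (x = -3 + (-5 + 5*(-5)) = -3 + (-5 - 25) = -3 - 30 = -33)
w(n) = -33/n
1/w(-235) = 1/(-33/(-235)) = 1/(-33*(-1/235)) = 1/(33/235) = 235/33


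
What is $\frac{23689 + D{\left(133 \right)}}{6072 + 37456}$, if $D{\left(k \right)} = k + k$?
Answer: $\frac{23955}{43528} \approx 0.55033$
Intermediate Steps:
$D{\left(k \right)} = 2 k$
$\frac{23689 + D{\left(133 \right)}}{6072 + 37456} = \frac{23689 + 2 \cdot 133}{6072 + 37456} = \frac{23689 + 266}{43528} = 23955 \cdot \frac{1}{43528} = \frac{23955}{43528}$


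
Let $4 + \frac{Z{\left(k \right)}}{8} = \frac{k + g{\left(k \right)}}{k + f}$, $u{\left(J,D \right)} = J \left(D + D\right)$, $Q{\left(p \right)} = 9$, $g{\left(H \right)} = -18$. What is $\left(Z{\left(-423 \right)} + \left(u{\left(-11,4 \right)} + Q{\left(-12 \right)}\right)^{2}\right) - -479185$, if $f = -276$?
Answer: $\frac{113097978}{233} \approx 4.854 \cdot 10^{5}$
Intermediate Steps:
$u{\left(J,D \right)} = 2 D J$ ($u{\left(J,D \right)} = J 2 D = 2 D J$)
$Z{\left(k \right)} = -32 + \frac{8 \left(-18 + k\right)}{-276 + k}$ ($Z{\left(k \right)} = -32 + 8 \frac{k - 18}{k - 276} = -32 + 8 \frac{-18 + k}{-276 + k} = -32 + \frac{8 \left(-18 + k\right)}{-276 + k}$)
$\left(Z{\left(-423 \right)} + \left(u{\left(-11,4 \right)} + Q{\left(-12 \right)}\right)^{2}\right) - -479185 = \left(\frac{24 \left(362 - -423\right)}{-276 - 423} + \left(2 \cdot 4 \left(-11\right) + 9\right)^{2}\right) - -479185 = \left(\frac{24 \left(362 + 423\right)}{-699} + \left(-88 + 9\right)^{2}\right) + 479185 = \left(24 \left(- \frac{1}{699}\right) 785 + \left(-79\right)^{2}\right) + 479185 = \left(- \frac{6280}{233} + 6241\right) + 479185 = \frac{1447873}{233} + 479185 = \frac{113097978}{233}$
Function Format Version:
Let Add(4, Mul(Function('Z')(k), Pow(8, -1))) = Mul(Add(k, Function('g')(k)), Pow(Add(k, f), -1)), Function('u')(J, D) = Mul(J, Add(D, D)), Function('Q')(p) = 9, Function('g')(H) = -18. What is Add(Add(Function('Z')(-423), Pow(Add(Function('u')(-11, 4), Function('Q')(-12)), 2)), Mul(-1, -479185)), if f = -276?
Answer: Rational(113097978, 233) ≈ 4.8540e+5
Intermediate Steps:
Function('u')(J, D) = Mul(2, D, J) (Function('u')(J, D) = Mul(J, Mul(2, D)) = Mul(2, D, J))
Function('Z')(k) = Add(-32, Mul(8, Pow(Add(-276, k), -1), Add(-18, k))) (Function('Z')(k) = Add(-32, Mul(8, Mul(Add(k, -18), Pow(Add(k, -276), -1)))) = Add(-32, Mul(8, Mul(Add(-18, k), Pow(Add(-276, k), -1)))) = Add(-32, Mul(8, Mul(Pow(Add(-276, k), -1), Add(-18, k)))) = Add(-32, Mul(8, Pow(Add(-276, k), -1), Add(-18, k))))
Add(Add(Function('Z')(-423), Pow(Add(Function('u')(-11, 4), Function('Q')(-12)), 2)), Mul(-1, -479185)) = Add(Add(Mul(24, Pow(Add(-276, -423), -1), Add(362, Mul(-1, -423))), Pow(Add(Mul(2, 4, -11), 9), 2)), Mul(-1, -479185)) = Add(Add(Mul(24, Pow(-699, -1), Add(362, 423)), Pow(Add(-88, 9), 2)), 479185) = Add(Add(Mul(24, Rational(-1, 699), 785), Pow(-79, 2)), 479185) = Add(Add(Rational(-6280, 233), 6241), 479185) = Add(Rational(1447873, 233), 479185) = Rational(113097978, 233)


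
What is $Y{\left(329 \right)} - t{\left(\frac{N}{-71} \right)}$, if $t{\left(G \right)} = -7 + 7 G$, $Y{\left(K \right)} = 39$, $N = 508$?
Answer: $\frac{6822}{71} \approx 96.084$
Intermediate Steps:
$Y{\left(329 \right)} - t{\left(\frac{N}{-71} \right)} = 39 - \left(-7 + 7 \frac{508}{-71}\right) = 39 - \left(-7 + 7 \cdot 508 \left(- \frac{1}{71}\right)\right) = 39 - \left(-7 + 7 \left(- \frac{508}{71}\right)\right) = 39 - \left(-7 - \frac{3556}{71}\right) = 39 - - \frac{4053}{71} = 39 + \frac{4053}{71} = \frac{6822}{71}$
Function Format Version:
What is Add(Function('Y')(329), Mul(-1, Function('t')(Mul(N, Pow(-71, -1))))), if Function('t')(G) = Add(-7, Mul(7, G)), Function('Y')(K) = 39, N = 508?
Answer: Rational(6822, 71) ≈ 96.084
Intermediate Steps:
Add(Function('Y')(329), Mul(-1, Function('t')(Mul(N, Pow(-71, -1))))) = Add(39, Mul(-1, Add(-7, Mul(7, Mul(508, Pow(-71, -1)))))) = Add(39, Mul(-1, Add(-7, Mul(7, Mul(508, Rational(-1, 71)))))) = Add(39, Mul(-1, Add(-7, Mul(7, Rational(-508, 71))))) = Add(39, Mul(-1, Add(-7, Rational(-3556, 71)))) = Add(39, Mul(-1, Rational(-4053, 71))) = Add(39, Rational(4053, 71)) = Rational(6822, 71)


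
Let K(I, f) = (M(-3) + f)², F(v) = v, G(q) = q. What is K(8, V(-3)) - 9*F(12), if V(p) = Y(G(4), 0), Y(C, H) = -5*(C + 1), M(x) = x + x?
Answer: 853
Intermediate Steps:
M(x) = 2*x
Y(C, H) = -5 - 5*C (Y(C, H) = -5*(1 + C) = -5 - 5*C)
V(p) = -25 (V(p) = -5 - 5*4 = -5 - 20 = -25)
K(I, f) = (-6 + f)² (K(I, f) = (2*(-3) + f)² = (-6 + f)²)
K(8, V(-3)) - 9*F(12) = (-6 - 25)² - 9*12 = (-31)² - 108 = 961 - 108 = 853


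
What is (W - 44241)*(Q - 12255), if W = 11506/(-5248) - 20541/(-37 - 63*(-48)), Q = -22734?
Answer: 12135132940150167/7837888 ≈ 1.5483e+9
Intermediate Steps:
W = -71083795/7837888 (W = 11506*(-1/5248) - 20541/(-37 + 3024) = -5753/2624 - 20541/2987 = -71083795/7837888 ≈ -9.0693)
(W - 44241)*(Q - 12255) = (-71083795/7837888 - 44241)*(-22734 - 12255) = -346827086803/7837888*(-34989) = 12135132940150167/7837888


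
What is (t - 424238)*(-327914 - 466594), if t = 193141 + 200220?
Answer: 24532023516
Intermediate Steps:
t = 393361
(t - 424238)*(-327914 - 466594) = (393361 - 424238)*(-327914 - 466594) = -30877*(-794508) = 24532023516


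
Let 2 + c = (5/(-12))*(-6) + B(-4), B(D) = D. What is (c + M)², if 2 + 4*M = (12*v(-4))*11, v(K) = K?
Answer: 18496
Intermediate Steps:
c = -7/2 (c = -2 + ((5/(-12))*(-6) - 4) = -2 + ((5*(-1/12))*(-6) - 4) = -2 + (-5/12*(-6) - 4) = -2 + (5/2 - 4) = -2 - 3/2 = -7/2 ≈ -3.5000)
M = -265/2 (M = -½ + ((12*(-4))*11)/4 = -½ + (-48*11)/4 = -½ + (¼)*(-528) = -½ - 132 = -265/2 ≈ -132.50)
(c + M)² = (-7/2 - 265/2)² = (-136)² = 18496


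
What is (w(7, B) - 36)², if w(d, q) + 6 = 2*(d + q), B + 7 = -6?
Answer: 2916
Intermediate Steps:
B = -13 (B = -7 - 6 = -13)
w(d, q) = -6 + 2*d + 2*q (w(d, q) = -6 + 2*(d + q) = -6 + (2*d + 2*q) = -6 + 2*d + 2*q)
(w(7, B) - 36)² = ((-6 + 2*7 + 2*(-13)) - 36)² = ((-6 + 14 - 26) - 36)² = (-18 - 36)² = (-54)² = 2916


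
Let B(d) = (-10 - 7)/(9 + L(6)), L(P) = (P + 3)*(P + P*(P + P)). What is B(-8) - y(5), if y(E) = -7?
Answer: 4960/711 ≈ 6.9761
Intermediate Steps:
L(P) = (3 + P)*(P + 2*P²) (L(P) = (3 + P)*(P + P*(2*P)) = (3 + P)*(P + 2*P²))
B(d) = -17/711 (B(d) = (-10 - 7)/(9 + 6*(3 + 2*6² + 7*6)) = -17/(9 + 6*(3 + 2*36 + 42)) = -17/(9 + 6*(3 + 72 + 42)) = -17/(9 + 6*117) = -17/(9 + 702) = -17/711)
B(-8) - y(5) = -17/711 - 1*(-7) = -17/711 + 7 = 4960/711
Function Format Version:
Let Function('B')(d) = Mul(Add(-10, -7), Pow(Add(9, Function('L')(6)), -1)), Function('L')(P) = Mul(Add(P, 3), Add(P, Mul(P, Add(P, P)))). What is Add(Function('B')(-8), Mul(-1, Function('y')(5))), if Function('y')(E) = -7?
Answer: Rational(4960, 711) ≈ 6.9761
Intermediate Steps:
Function('L')(P) = Mul(Add(3, P), Add(P, Mul(2, Pow(P, 2)))) (Function('L')(P) = Mul(Add(3, P), Add(P, Mul(P, Mul(2, P)))) = Mul(Add(3, P), Add(P, Mul(2, Pow(P, 2)))))
Function('B')(d) = Rational(-17, 711) (Function('B')(d) = Mul(Add(-10, -7), Pow(Add(9, Mul(6, Add(3, Mul(2, Pow(6, 2)), Mul(7, 6)))), -1)) = Mul(-17, Pow(Add(9, Mul(6, Add(3, Mul(2, 36), 42))), -1)) = Mul(-17, Pow(Add(9, Mul(6, Add(3, 72, 42))), -1)) = Mul(-17, Pow(Add(9, Mul(6, 117)), -1)) = Mul(-17, Pow(Add(9, 702), -1)) = Mul(-17, Pow(711, -1)) = Mul(-17, Rational(1, 711)) = Rational(-17, 711))
Add(Function('B')(-8), Mul(-1, Function('y')(5))) = Add(Rational(-17, 711), Mul(-1, -7)) = Add(Rational(-17, 711), 7) = Rational(4960, 711)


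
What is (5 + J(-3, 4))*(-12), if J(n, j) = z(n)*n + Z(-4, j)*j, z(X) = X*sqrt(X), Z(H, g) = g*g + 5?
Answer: -1068 - 108*I*sqrt(3) ≈ -1068.0 - 187.06*I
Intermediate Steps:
Z(H, g) = 5 + g**2 (Z(H, g) = g**2 + 5 = 5 + g**2)
z(X) = X**(3/2)
J(n, j) = n**(5/2) + j*(5 + j**2) (J(n, j) = n**(3/2)*n + (5 + j**2)*j = n**(5/2) + j*(5 + j**2))
(5 + J(-3, 4))*(-12) = (5 + ((-3)**(5/2) + 4*(5 + 4**2)))*(-12) = (5 + (9*I*sqrt(3) + 4*(5 + 16)))*(-12) = (5 + (9*I*sqrt(3) + 4*21))*(-12) = (5 + (9*I*sqrt(3) + 84))*(-12) = (5 + (84 + 9*I*sqrt(3)))*(-12) = (89 + 9*I*sqrt(3))*(-12) = -1068 - 108*I*sqrt(3)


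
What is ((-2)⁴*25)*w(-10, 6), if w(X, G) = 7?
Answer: 2800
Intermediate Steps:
((-2)⁴*25)*w(-10, 6) = ((-2)⁴*25)*7 = (16*25)*7 = 400*7 = 2800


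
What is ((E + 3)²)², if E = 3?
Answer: 1296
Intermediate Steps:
((E + 3)²)² = ((3 + 3)²)² = (6²)² = 36² = 1296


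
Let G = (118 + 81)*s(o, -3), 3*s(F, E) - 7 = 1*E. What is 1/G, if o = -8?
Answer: 3/796 ≈ 0.0037688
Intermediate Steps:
s(F, E) = 7/3 + E/3 (s(F, E) = 7/3 + (1*E)/3 = 7/3 + E/3)
G = 796/3 (G = (118 + 81)*(7/3 + (⅓)*(-3)) = 199*(7/3 - 1) = 199*(4/3) = 796/3 ≈ 265.33)
1/G = 1/(796/3) = 3/796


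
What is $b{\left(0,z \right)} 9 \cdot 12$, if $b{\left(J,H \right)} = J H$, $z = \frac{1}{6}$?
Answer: $0$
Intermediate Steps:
$z = \frac{1}{6} \approx 0.16667$
$b{\left(J,H \right)} = H J$
$b{\left(0,z \right)} 9 \cdot 12 = \frac{1}{6} \cdot 0 \cdot 9 \cdot 12 = 0 \cdot 9 \cdot 12 = 0 \cdot 12 = 0$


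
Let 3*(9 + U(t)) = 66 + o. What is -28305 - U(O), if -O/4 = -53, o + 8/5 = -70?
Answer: -424412/15 ≈ -28294.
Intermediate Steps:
o = -358/5 (o = -8/5 - 70 = -358/5 ≈ -71.600)
O = 212 (O = -4*(-53) = 212)
U(t) = -163/15 (U(t) = -9 + (66 - 358/5)/3 = -9 + (⅓)*(-28/5) = -9 - 28/15 = -163/15)
-28305 - U(O) = -28305 - 1*(-163/15) = -28305 + 163/15 = -424412/15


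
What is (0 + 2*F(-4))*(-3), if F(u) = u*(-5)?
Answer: -120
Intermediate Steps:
F(u) = -5*u
(0 + 2*F(-4))*(-3) = (0 + 2*(-5*(-4)))*(-3) = (0 + 2*20)*(-3) = (0 + 40)*(-3) = 40*(-3) = -120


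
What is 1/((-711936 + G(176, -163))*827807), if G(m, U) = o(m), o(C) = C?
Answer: -1/589199910320 ≈ -1.6972e-12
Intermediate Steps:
G(m, U) = m
1/((-711936 + G(176, -163))*827807) = 1/((-711936 + 176)*827807) = (1/827807)/(-711760) = -1/711760*1/827807 = -1/589199910320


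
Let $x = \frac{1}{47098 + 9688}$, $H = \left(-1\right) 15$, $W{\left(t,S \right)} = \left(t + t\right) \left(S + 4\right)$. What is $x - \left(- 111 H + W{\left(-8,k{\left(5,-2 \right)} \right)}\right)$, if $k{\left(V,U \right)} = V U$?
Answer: $- \frac{100000145}{56786} \approx -1761.0$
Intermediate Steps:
$k{\left(V,U \right)} = U V$
$W{\left(t,S \right)} = 2 t \left(4 + S\right)$
$H = -15$
$x = \frac{1}{56786} \approx 1.761 \cdot 10^{-5}$
$x - \left(- 111 H + W{\left(-8,k{\left(5,-2 \right)} \right)}\right) = \frac{1}{56786} - \left(\left(-111\right) \left(-15\right) + 2 \left(-8\right) \left(4 - 10\right)\right) = \frac{1}{56786} - \left(1665 + 2 \left(-8\right) \left(4 - 10\right)\right) = \frac{1}{56786} - \left(1665 + 2 \left(-8\right) \left(-6\right)\right) = \frac{1}{56786} - \left(1665 + 96\right) = \frac{1}{56786} - 1761 = - \frac{100000145}{56786}$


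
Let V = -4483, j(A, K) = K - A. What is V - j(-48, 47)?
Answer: -4578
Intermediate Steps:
V - j(-48, 47) = -4483 - (47 - 1*(-48)) = -4483 - (47 + 48) = -4483 - 1*95 = -4483 - 95 = -4578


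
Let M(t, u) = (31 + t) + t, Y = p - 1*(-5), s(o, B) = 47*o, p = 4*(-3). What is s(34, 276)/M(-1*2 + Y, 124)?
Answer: 1598/13 ≈ 122.92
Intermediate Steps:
p = -12
Y = -7 (Y = -12 - 1*(-5) = -12 + 5 = -7)
M(t, u) = 31 + 2*t
s(34, 276)/M(-1*2 + Y, 124) = (47*34)/(31 + 2*(-1*2 - 7)) = 1598/(31 + 2*(-2 - 7)) = 1598/(31 + 2*(-9)) = 1598/(31 - 18) = 1598/13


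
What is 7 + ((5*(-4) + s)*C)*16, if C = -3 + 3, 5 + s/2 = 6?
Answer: 7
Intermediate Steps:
s = 2 (s = -10 + 2*6 = -10 + 12 = 2)
C = 0
7 + ((5*(-4) + s)*C)*16 = 7 + ((5*(-4) + 2)*0)*16 = 7 + ((-20 + 2)*0)*16 = 7 - 18*0*16 = 7 + 0*16 = 7 + 0 = 7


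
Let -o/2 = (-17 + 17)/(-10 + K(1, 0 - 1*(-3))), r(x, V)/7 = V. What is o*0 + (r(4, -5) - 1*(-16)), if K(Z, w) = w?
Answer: -19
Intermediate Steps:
r(x, V) = 7*V
o = 0 (o = -2*(-17 + 17)/(-10 + (0 - 1*(-3))) = -0/(-10 + (0 + 3)) = -0/(-10 + 3) = -0/(-7) = -0*(-1)/7 = -2*0 = 0)
o*0 + (r(4, -5) - 1*(-16)) = 0*0 + (7*(-5) - 1*(-16)) = 0 + (-35 + 16) = 0 - 19 = -19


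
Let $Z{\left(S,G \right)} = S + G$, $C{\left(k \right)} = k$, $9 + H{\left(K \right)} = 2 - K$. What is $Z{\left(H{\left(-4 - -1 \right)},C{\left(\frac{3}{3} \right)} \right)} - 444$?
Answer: $-447$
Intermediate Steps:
$H{\left(K \right)} = -7 - K$ ($H{\left(K \right)} = -9 - \left(-2 + K\right) = -7 - K$)
$Z{\left(S,G \right)} = G + S$
$Z{\left(H{\left(-4 - -1 \right)},C{\left(\frac{3}{3} \right)} \right)} - 444 = \left(\frac{3}{3} - \left(3 + 1\right)\right) - 444 = \left(3 \cdot \frac{1}{3} - 4\right) - 444 = \left(1 - 4\right) - 444 = -3 - 444 = -447$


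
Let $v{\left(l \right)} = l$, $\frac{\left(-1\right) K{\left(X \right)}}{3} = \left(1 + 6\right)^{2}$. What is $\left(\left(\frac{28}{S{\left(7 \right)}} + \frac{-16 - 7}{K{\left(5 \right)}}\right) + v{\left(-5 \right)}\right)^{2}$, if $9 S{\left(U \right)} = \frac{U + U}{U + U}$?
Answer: $\frac{1320014224}{21609} \approx 61086.0$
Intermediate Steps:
$K{\left(X \right)} = -147$ ($K{\left(X \right)} = - 3 \left(1 + 6\right)^{2} = - 3 \cdot 7^{2} = \left(-3\right) 49 = -147$)
$S{\left(U \right)} = \frac{1}{9}$ ($S{\left(U \right)} = \frac{\left(U + U\right) \frac{1}{U + U}}{9} = \frac{2 U \frac{1}{2 U}}{9} = \frac{1}{9} \cdot 1 = \frac{1}{9}$)
$\left(\left(\frac{28}{S{\left(7 \right)}} + \frac{-16 - 7}{K{\left(5 \right)}}\right) + v{\left(-5 \right)}\right)^{2} = \left(\left(28 \frac{1}{\frac{1}{9}} + \frac{-16 - 7}{-147}\right) - 5\right)^{2} = \left(\left(28 \cdot 9 + \left(-16 - 7\right) \left(- \frac{1}{147}\right)\right) - 5\right)^{2} = \left(\left(252 - - \frac{23}{147}\right) - 5\right)^{2} = \left(\left(252 + \frac{23}{147}\right) - 5\right)^{2} = \left(\frac{37067}{147} - 5\right)^{2} = \left(\frac{36332}{147}\right)^{2} = \frac{1320014224}{21609}$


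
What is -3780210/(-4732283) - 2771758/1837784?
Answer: -3084766904437/4348456990436 ≈ -0.70939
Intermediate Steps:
-3780210/(-4732283) - 2771758/1837784 = -3780210*(-1/4732283) - 2771758*1/1837784 = 3780210/4732283 - 1385879/918892 = -3084766904437/4348456990436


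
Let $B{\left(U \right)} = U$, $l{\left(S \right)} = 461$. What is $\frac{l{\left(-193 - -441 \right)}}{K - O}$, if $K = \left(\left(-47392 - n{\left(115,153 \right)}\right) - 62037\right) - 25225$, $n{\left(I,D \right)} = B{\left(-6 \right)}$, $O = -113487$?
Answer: $- \frac{461}{21161} \approx -0.021785$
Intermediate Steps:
$n{\left(I,D \right)} = -6$
$K = -134648$ ($K = \left(\left(-47392 - -6\right) - 62037\right) - 25225 = \left(\left(-47392 + 6\right) - 62037\right) - 25225 = \left(-47386 - 62037\right) - 25225 = -109423 - 25225 = -134648$)
$\frac{l{\left(-193 - -441 \right)}}{K - O} = \frac{461}{-134648 - -113487} = \frac{461}{-134648 + 113487} = \frac{461}{-21161} = 461 \left(- \frac{1}{21161}\right) = - \frac{461}{21161}$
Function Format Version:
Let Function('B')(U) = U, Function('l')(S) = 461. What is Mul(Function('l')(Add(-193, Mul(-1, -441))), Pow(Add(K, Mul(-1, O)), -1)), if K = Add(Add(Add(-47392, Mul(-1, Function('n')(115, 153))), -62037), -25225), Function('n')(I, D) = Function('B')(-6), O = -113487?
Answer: Rational(-461, 21161) ≈ -0.021785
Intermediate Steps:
Function('n')(I, D) = -6
K = -134648 (K = Add(Add(Add(-47392, Mul(-1, -6)), -62037), -25225) = Add(Add(Add(-47392, 6), -62037), -25225) = Add(Add(-47386, -62037), -25225) = Add(-109423, -25225) = -134648)
Mul(Function('l')(Add(-193, Mul(-1, -441))), Pow(Add(K, Mul(-1, O)), -1)) = Mul(461, Pow(Add(-134648, Mul(-1, -113487)), -1)) = Mul(461, Pow(Add(-134648, 113487), -1)) = Mul(461, Pow(-21161, -1)) = Mul(461, Rational(-1, 21161)) = Rational(-461, 21161)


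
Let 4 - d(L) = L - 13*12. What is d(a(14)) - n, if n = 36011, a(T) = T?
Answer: -35865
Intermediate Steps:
d(L) = 160 - L (d(L) = 4 - (L - 13*12) = 4 - (L - 156) = 4 - (-156 + L) = 4 + (156 - L) = 160 - L)
d(a(14)) - n = (160 - 1*14) - 1*36011 = (160 - 14) - 36011 = 146 - 36011 = -35865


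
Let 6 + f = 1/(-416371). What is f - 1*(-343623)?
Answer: 143072153906/416371 ≈ 3.4362e+5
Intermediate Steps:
f = -2498227/416371 (f = -6 + 1/(-416371) = -6 - 1/416371 = -2498227/416371 ≈ -6.0000)
f - 1*(-343623) = -2498227/416371 - 1*(-343623) = -2498227/416371 + 343623 = 143072153906/416371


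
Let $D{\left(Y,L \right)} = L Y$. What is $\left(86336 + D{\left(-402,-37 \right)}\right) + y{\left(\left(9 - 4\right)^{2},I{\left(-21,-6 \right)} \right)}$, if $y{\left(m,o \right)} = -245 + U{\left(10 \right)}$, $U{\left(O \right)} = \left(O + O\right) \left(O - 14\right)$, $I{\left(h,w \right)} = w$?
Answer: $100885$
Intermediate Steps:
$U{\left(O \right)} = 2 O \left(-14 + O\right)$
$y{\left(m,o \right)} = -325$ ($y{\left(m,o \right)} = -245 + 2 \cdot 10 \left(-14 + 10\right) = -245 + 2 \cdot 10 \left(-4\right) = -245 - 80 = -325$)
$\left(86336 + D{\left(-402,-37 \right)}\right) + y{\left(\left(9 - 4\right)^{2},I{\left(-21,-6 \right)} \right)} = \left(86336 - -14874\right) - 325 = \left(86336 + 14874\right) - 325 = 101210 - 325 = 100885$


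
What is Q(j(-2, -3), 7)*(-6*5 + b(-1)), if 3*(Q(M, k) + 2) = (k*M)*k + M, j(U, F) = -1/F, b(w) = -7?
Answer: -1184/9 ≈ -131.56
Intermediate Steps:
Q(M, k) = -2 + M/3 + M*k**2/3 (Q(M, k) = -2 + ((k*M)*k + M)/3 = -2 + ((M*k)*k + M)/3 = -2 + (M*k**2 + M)/3 = -2 + (M + M*k**2)/3 = -2 + (M/3 + M*k**2/3) = -2 + M/3 + M*k**2/3)
Q(j(-2, -3), 7)*(-6*5 + b(-1)) = (-2 + (-1/(-3))/3 + (1/3)*(-1/(-3))*7**2)*(-6*5 - 7) = (-2 + (-1*(-1/3))/3 + (1/3)*(-1*(-1/3))*49)*(-30 - 7) = (-2 + (1/3)*(1/3) + (1/3)*(1/3)*49)*(-37) = (-2 + 1/9 + 49/9)*(-37) = (32/9)*(-37) = -1184/9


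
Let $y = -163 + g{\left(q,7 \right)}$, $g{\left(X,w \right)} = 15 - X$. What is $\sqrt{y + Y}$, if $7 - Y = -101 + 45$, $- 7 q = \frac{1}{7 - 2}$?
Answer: $\frac{i \sqrt{104090}}{35} \approx 9.218 i$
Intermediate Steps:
$q = - \frac{1}{35}$ ($q = - \frac{1}{7 \left(7 - 2\right)} = - \frac{1}{7 \cdot 5} = \left(- \frac{1}{7}\right) \frac{1}{5} = - \frac{1}{35} \approx -0.028571$)
$Y = 63$ ($Y = 7 - \left(-101 + 45\right) = 7 - -56 = 7 + 56 = 63$)
$y = - \frac{5179}{35}$ ($y = -163 + \left(15 - - \frac{1}{35}\right) = -163 + \left(15 + \frac{1}{35}\right) = -163 + \frac{526}{35} = - \frac{5179}{35} \approx -147.97$)
$\sqrt{y + Y} = \sqrt{- \frac{5179}{35} + 63} = \sqrt{- \frac{2974}{35}} = \frac{i \sqrt{104090}}{35}$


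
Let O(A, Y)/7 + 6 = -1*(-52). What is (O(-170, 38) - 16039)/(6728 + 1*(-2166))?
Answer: -15717/4562 ≈ -3.4452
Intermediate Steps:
O(A, Y) = 322 (O(A, Y) = -42 + 7*(-1*(-52)) = -42 + 7*52 = -42 + 364 = 322)
(O(-170, 38) - 16039)/(6728 + 1*(-2166)) = (322 - 16039)/(6728 + 1*(-2166)) = -15717/(6728 - 2166) = -15717/4562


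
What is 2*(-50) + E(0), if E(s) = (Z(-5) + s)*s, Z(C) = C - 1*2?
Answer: -100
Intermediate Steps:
Z(C) = -2 + C (Z(C) = C - 2 = -2 + C)
E(s) = s*(-7 + s) (E(s) = ((-2 - 5) + s)*s = (-7 + s)*s = s*(-7 + s))
2*(-50) + E(0) = 2*(-50) + 0*(-7 + 0) = -100 + 0*(-7) = -100 + 0 = -100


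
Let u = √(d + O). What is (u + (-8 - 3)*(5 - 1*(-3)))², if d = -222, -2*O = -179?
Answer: (176 - I*√530)²/4 ≈ 7611.5 - 2025.9*I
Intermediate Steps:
O = 179/2 (O = -½*(-179) = 179/2 ≈ 89.500)
u = I*√530/2 (u = √(-222 + 179/2) = √(-265/2) = I*√530/2 ≈ 11.511*I)
(u + (-8 - 3)*(5 - 1*(-3)))² = (I*√530/2 + (-8 - 3)*(5 - 1*(-3)))² = (I*√530/2 - 11*(5 + 3))² = (I*√530/2 - 11*8)² = (I*√530/2 - 88)² = (-88 + I*√530/2)²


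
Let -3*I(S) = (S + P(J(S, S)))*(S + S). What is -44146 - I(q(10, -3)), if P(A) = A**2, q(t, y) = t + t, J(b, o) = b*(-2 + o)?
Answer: 5052362/3 ≈ 1.6841e+6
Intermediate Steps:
q(t, y) = 2*t
I(S) = -2*S*(S + S**2*(-2 + S)**2)/3 (I(S) = -(S + (S*(-2 + S))**2)*(S + S)/3 = -(S + S**2*(-2 + S)**2)*2*S/3 = -2*S*(S + S**2*(-2 + S)**2)/3)
-44146 - I(q(10, -3)) = -44146 - (-2)*(2*10)**2*(1 + (2*10)*(-2 + 2*10)**2)/3 = -44146 - (-2)*20**2*(1 + 20*(-2 + 20)**2)/3 = -44146 - (-2)*400*(1 + 20*18**2)/3 = -44146 - (-2)*400*(1 + 20*324)/3 = -44146 - (-2)*400*(1 + 6480)/3 = -44146 - (-2)*400*6481/3 = -44146 - 1*(-5184800/3) = -44146 + 5184800/3 = 5052362/3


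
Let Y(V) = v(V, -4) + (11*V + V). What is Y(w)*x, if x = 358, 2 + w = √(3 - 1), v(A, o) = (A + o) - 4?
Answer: -12172 + 4654*√2 ≈ -5590.3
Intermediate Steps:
v(A, o) = -4 + A + o
w = -2 + √2 (w = -2 + √(3 - 1) = -2 + √2 ≈ -0.58579)
Y(V) = -8 + 13*V (Y(V) = (-4 + V - 4) + (11*V + V) = (-8 + V) + 12*V = -8 + 13*V)
Y(w)*x = (-8 + 13*(-2 + √2))*358 = (-8 + (-26 + 13*√2))*358 = (-34 + 13*√2)*358 = -12172 + 4654*√2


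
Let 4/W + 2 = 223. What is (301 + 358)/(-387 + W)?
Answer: -145639/85523 ≈ -1.7029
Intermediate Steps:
W = 4/221 (W = 4/(-2 + 223) = 4/221 ≈ 0.018100)
(301 + 358)/(-387 + W) = (301 + 358)/(-387 + 4/221) = 659/(-85523/221) = 659*(-221/85523) = -145639/85523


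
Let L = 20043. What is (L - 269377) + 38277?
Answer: -211057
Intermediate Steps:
(L - 269377) + 38277 = (20043 - 269377) + 38277 = -249334 + 38277 = -211057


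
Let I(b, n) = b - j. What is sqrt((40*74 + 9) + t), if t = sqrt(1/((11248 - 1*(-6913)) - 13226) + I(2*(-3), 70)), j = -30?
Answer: sqrt(72307694025 + 4935*sqrt(584506335))/4935 ≈ 54.533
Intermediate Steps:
I(b, n) = 30 + b (I(b, n) = b - 1*(-30) = b + 30 = 30 + b)
t = sqrt(584506335)/4935 (t = sqrt(1/((11248 - 1*(-6913)) - 13226) + (30 + 2*(-3))) = sqrt(1/((11248 + 6913) - 13226) + (30 - 6)) = sqrt(1/(18161 - 13226) + 24) = sqrt(1/4935 + 24) = sqrt(118441/4935) = sqrt(584506335)/4935 ≈ 4.8990)
sqrt((40*74 + 9) + t) = sqrt((40*74 + 9) + sqrt(584506335)/4935) = sqrt((2960 + 9) + sqrt(584506335)/4935) = sqrt(2969 + sqrt(584506335)/4935)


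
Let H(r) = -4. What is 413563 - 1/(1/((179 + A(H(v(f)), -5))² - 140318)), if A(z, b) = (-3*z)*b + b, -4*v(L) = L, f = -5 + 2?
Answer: 540885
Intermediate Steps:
f = -3
v(L) = -L/4
A(z, b) = b - 3*b*z (A(z, b) = -3*b*z + b = b - 3*b*z)
413563 - 1/(1/((179 + A(H(v(f)), -5))² - 140318)) = 413563 - 1/(1/((179 - 5*(1 - 3*(-4)))² - 140318)) = 413563 - 1/(1/((179 - 5*(1 + 12))² - 140318)) = 413563 - 1/(1/((179 - 5*13)² - 140318)) = 413563 - 1/(1/((179 - 65)² - 140318)) = 413563 - 1/(1/(114² - 140318)) = 413563 - 1/(1/(12996 - 140318)) = 413563 - 1/(1/(-127322)) = 413563 - 1/(-1/127322) = 413563 - 1*(-127322) = 413563 + 127322 = 540885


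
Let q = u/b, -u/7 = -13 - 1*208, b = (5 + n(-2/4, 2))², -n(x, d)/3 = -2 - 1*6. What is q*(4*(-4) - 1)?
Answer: -26299/841 ≈ -31.271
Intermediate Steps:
n(x, d) = 24 (n(x, d) = -3*(-2 - 1*6) = -3*(-2 - 6) = -3*(-8) = 24)
b = 841 (b = (5 + 24)² = 29² = 841)
u = 1547 (u = -7*(-13 - 1*208) = -7*(-13 - 208) = -7*(-221) = 1547)
q = 1547/841 ≈ 1.8395
q*(4*(-4) - 1) = 1547*(4*(-4) - 1)/841 = 1547*(-16 - 1)/841 = (1547/841)*(-17) = -26299/841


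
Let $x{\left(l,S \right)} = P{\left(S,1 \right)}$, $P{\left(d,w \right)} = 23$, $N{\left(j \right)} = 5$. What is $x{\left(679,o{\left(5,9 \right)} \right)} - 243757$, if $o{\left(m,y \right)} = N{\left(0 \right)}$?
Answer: $-243734$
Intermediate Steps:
$o{\left(m,y \right)} = 5$
$x{\left(l,S \right)} = 23$
$x{\left(679,o{\left(5,9 \right)} \right)} - 243757 = 23 - 243757 = -243734$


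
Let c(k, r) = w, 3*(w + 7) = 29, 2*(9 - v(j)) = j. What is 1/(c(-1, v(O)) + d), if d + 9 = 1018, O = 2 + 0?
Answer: 3/3035 ≈ 0.00098847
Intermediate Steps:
O = 2
v(j) = 9 - j/2
d = 1009 (d = -9 + 1018 = 1009)
w = 8/3 (w = -7 + (⅓)*29 = -7 + 29/3 = 8/3 ≈ 2.6667)
c(k, r) = 8/3
1/(c(-1, v(O)) + d) = 1/(8/3 + 1009) = 1/(3035/3) = 3/3035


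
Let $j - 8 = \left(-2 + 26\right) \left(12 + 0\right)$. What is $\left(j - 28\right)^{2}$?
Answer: $71824$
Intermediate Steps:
$j = 296$ ($j = 8 + \left(-2 + 26\right) \left(12 + 0\right) = 8 + 24 \cdot 12 = 8 + 288 = 296$)
$\left(j - 28\right)^{2} = \left(296 - 28\right)^{2} = 268^{2} = 71824$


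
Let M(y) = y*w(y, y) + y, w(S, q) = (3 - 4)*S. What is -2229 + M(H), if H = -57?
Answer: -5535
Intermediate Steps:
w(S, q) = -S
M(y) = y - y**2 (M(y) = y*(-y) + y = -y**2 + y = y - y**2)
-2229 + M(H) = -2229 - 57*(1 - 1*(-57)) = -2229 - 57*(1 + 57) = -2229 - 57*58 = -2229 - 3306 = -5535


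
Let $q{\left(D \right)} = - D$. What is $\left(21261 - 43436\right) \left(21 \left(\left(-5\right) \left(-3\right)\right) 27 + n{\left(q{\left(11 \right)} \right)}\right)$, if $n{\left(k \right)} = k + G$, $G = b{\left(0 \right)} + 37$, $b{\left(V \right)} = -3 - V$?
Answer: $-189108400$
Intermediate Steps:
$G = 34$ ($G = \left(-3 - 0\right) + 37 = \left(-3 + 0\right) + 37 = -3 + 37 = 34$)
$n{\left(k \right)} = 34 + k$ ($n{\left(k \right)} = k + 34 = 34 + k$)
$\left(21261 - 43436\right) \left(21 \left(\left(-5\right) \left(-3\right)\right) 27 + n{\left(q{\left(11 \right)} \right)}\right) = \left(21261 - 43436\right) \left(21 \left(\left(-5\right) \left(-3\right)\right) 27 + \left(34 - 11\right)\right) = - 22175 \left(21 \cdot 15 \cdot 27 + \left(34 - 11\right)\right) = - 22175 \left(315 \cdot 27 + 23\right) = - 22175 \left(8505 + 23\right) = \left(-22175\right) 8528 = -189108400$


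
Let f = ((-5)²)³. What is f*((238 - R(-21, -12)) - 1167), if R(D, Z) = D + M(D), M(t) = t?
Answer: -13859375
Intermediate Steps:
R(D, Z) = 2*D (R(D, Z) = D + D = 2*D)
f = 15625 (f = 25³ = 15625)
f*((238 - R(-21, -12)) - 1167) = 15625*((238 - 2*(-21)) - 1167) = 15625*((238 - 1*(-42)) - 1167) = 15625*((238 + 42) - 1167) = 15625*(280 - 1167) = 15625*(-887) = -13859375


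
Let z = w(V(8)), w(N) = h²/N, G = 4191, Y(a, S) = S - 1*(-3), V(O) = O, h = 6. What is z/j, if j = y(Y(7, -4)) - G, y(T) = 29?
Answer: -9/8324 ≈ -0.0010812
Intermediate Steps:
Y(a, S) = 3 + S (Y(a, S) = S + 3 = 3 + S)
w(N) = 36/N (w(N) = 6²/N = 36/N)
z = 9/2 (z = 36/8 = 36*(⅛) = 9/2 ≈ 4.5000)
j = -4162 (j = 29 - 1*4191 = 29 - 4191 = -4162)
z/j = (9/2)/(-4162) = (9/2)*(-1/4162) = -9/8324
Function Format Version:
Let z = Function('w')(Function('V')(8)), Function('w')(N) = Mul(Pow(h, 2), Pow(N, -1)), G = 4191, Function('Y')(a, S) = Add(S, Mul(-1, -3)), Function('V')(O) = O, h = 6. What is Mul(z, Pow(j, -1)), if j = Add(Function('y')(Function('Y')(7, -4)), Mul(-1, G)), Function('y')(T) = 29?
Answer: Rational(-9, 8324) ≈ -0.0010812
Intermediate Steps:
Function('Y')(a, S) = Add(3, S) (Function('Y')(a, S) = Add(S, 3) = Add(3, S))
Function('w')(N) = Mul(36, Pow(N, -1)) (Function('w')(N) = Mul(Pow(6, 2), Pow(N, -1)) = Mul(36, Pow(N, -1)))
z = Rational(9, 2) (z = Mul(36, Pow(8, -1)) = Mul(36, Rational(1, 8)) = Rational(9, 2) ≈ 4.5000)
j = -4162 (j = Add(29, Mul(-1, 4191)) = Add(29, -4191) = -4162)
Mul(z, Pow(j, -1)) = Mul(Rational(9, 2), Pow(-4162, -1)) = Mul(Rational(9, 2), Rational(-1, 4162)) = Rational(-9, 8324)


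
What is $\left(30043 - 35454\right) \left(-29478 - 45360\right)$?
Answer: $404948418$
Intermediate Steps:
$\left(30043 - 35454\right) \left(-29478 - 45360\right) = \left(30043 - 35454\right) \left(-74838\right) = \left(-5411\right) \left(-74838\right) = 404948418$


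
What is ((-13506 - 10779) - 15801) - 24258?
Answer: -64344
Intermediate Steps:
((-13506 - 10779) - 15801) - 24258 = (-24285 - 15801) - 24258 = -40086 - 24258 = -64344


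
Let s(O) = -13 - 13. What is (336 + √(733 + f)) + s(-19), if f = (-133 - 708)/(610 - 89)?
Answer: 310 + 2*√49632023/521 ≈ 337.04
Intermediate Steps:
s(O) = -26
f = -841/521 ≈ -1.6142
(336 + √(733 + f)) + s(-19) = (336 + √(733 - 841/521)) - 26 = (336 + √(381052/521)) - 26 = (336 + 2*√49632023/521) - 26 = 310 + 2*√49632023/521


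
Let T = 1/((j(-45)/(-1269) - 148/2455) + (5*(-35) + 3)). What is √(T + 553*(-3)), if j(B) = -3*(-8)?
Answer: I*√3311070265590147759/44674556 ≈ 40.731*I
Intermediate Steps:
j(B) = 24
T = -1038465/178698224 (T = 1/((24/(-1269) - 148/2455) + (5*(-35) + 3)) = 1/((24*(-1/1269) - 148*1/2455) + (-175 + 3)) = 1/((-8/423 - 148/2455) - 172) = 1/(-82244/1038465 - 172) = 1/(-178698224/1038465) = -1038465/178698224 ≈ -0.0058113)
√(T + 553*(-3)) = √(-1038465/178698224 + 553*(-3)) = √(-1038465/178698224 - 1659) = √(-296461392081/178698224) = I*√3311070265590147759/44674556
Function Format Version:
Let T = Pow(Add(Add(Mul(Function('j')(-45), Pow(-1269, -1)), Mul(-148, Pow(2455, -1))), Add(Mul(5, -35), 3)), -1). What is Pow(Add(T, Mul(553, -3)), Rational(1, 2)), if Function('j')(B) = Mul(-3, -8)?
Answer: Mul(Rational(1, 44674556), I, Pow(3311070265590147759, Rational(1, 2))) ≈ Mul(40.731, I)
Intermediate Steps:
Function('j')(B) = 24
T = Rational(-1038465, 178698224) (T = Pow(Add(Add(Mul(24, Pow(-1269, -1)), Mul(-148, Pow(2455, -1))), Add(Mul(5, -35), 3)), -1) = Pow(Add(Add(Mul(24, Rational(-1, 1269)), Mul(-148, Rational(1, 2455))), Add(-175, 3)), -1) = Pow(Add(Add(Rational(-8, 423), Rational(-148, 2455)), -172), -1) = Pow(Add(Rational(-82244, 1038465), -172), -1) = Pow(Rational(-178698224, 1038465), -1) = Rational(-1038465, 178698224) ≈ -0.0058113)
Pow(Add(T, Mul(553, -3)), Rational(1, 2)) = Pow(Add(Rational(-1038465, 178698224), Mul(553, -3)), Rational(1, 2)) = Pow(Add(Rational(-1038465, 178698224), -1659), Rational(1, 2)) = Pow(Rational(-296461392081, 178698224), Rational(1, 2)) = Mul(Rational(1, 44674556), I, Pow(3311070265590147759, Rational(1, 2)))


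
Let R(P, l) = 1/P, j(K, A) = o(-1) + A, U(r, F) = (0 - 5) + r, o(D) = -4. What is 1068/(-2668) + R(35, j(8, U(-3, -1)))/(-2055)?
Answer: -19204642/47973975 ≈ -0.40031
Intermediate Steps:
U(r, F) = -5 + r
j(K, A) = -4 + A
1068/(-2668) + R(35, j(8, U(-3, -1)))/(-2055) = 1068/(-2668) + 1/(35*(-2055)) = 1068*(-1/2668) + (1/35)*(-1/2055) = -267/667 - 1/71925 = -19204642/47973975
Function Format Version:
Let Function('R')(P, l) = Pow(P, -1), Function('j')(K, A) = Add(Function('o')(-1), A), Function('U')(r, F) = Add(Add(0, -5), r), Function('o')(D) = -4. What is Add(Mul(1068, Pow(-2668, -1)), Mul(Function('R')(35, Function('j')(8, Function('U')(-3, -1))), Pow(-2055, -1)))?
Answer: Rational(-19204642, 47973975) ≈ -0.40031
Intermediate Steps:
Function('U')(r, F) = Add(-5, r)
Function('j')(K, A) = Add(-4, A)
Add(Mul(1068, Pow(-2668, -1)), Mul(Function('R')(35, Function('j')(8, Function('U')(-3, -1))), Pow(-2055, -1))) = Add(Mul(1068, Pow(-2668, -1)), Mul(Pow(35, -1), Pow(-2055, -1))) = Add(Mul(1068, Rational(-1, 2668)), Mul(Rational(1, 35), Rational(-1, 2055))) = Add(Rational(-267, 667), Rational(-1, 71925)) = Rational(-19204642, 47973975)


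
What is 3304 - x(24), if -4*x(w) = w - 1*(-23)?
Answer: 13263/4 ≈ 3315.8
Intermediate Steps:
x(w) = -23/4 - w/4 (x(w) = -(w - 1*(-23))/4 = -(w + 23)/4 = -(23 + w)/4 = -23/4 - w/4)
3304 - x(24) = 3304 - (-23/4 - ¼*24) = 3304 - (-23/4 - 6) = 3304 - 1*(-47/4) = 3304 + 47/4 = 13263/4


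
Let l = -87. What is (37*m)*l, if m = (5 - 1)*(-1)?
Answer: 12876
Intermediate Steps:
m = -4 (m = 4*(-1) = -4)
(37*m)*l = (37*(-4))*(-87) = -148*(-87) = 12876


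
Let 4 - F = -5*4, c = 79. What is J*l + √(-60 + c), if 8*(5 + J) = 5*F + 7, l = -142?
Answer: -6177/4 + √19 ≈ -1539.9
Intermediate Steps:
F = 24 (F = 4 - (-5)*4 = 4 - 1*(-20) = 4 + 20 = 24)
J = 87/8 (J = -5 + (5*24 + 7)/8 = -5 + (120 + 7)/8 = -5 + (⅛)*127 = -5 + 127/8 = 87/8 ≈ 10.875)
J*l + √(-60 + c) = (87/8)*(-142) + √(-60 + 79) = -6177/4 + √19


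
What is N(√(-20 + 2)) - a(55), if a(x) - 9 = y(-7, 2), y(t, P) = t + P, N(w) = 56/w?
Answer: -4 - 28*I*√2/3 ≈ -4.0 - 13.199*I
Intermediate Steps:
y(t, P) = P + t
a(x) = 4 (a(x) = 9 + (2 - 7) = 9 - 5 = 4)
N(√(-20 + 2)) - a(55) = 56/(√(-20 + 2)) - 1*4 = 56/(√(-18)) - 4 = 56/((3*I*√2)) - 4 = 56*(-I*√2/6) - 4 = -28*I*√2/3 - 4 = -4 - 28*I*√2/3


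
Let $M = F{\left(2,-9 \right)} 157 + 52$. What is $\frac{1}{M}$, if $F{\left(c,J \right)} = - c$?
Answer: $- \frac{1}{262} \approx -0.0038168$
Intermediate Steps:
$M = -262$ ($M = \left(-1\right) 2 \cdot 157 + 52 = \left(-2\right) 157 + 52 = -314 + 52 = -262$)
$\frac{1}{M} = \frac{1}{-262} = - \frac{1}{262}$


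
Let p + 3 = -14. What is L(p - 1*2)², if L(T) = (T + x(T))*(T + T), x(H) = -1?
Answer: 577600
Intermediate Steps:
p = -17 (p = -3 - 14 = -17)
L(T) = 2*T*(-1 + T) (L(T) = (T - 1)*(T + T) = (-1 + T)*(2*T) = 2*T*(-1 + T))
L(p - 1*2)² = (2*(-17 - 1*2)*(-1 + (-17 - 1*2)))² = (2*(-17 - 2)*(-1 + (-17 - 2)))² = (2*(-19)*(-1 - 19))² = (2*(-19)*(-20))² = 760² = 577600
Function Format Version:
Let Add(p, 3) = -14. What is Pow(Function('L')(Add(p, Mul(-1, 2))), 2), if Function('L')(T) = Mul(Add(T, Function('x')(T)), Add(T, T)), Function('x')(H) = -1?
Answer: 577600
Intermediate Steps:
p = -17 (p = Add(-3, -14) = -17)
Function('L')(T) = Mul(2, T, Add(-1, T)) (Function('L')(T) = Mul(Add(T, -1), Add(T, T)) = Mul(Add(-1, T), Mul(2, T)) = Mul(2, T, Add(-1, T)))
Pow(Function('L')(Add(p, Mul(-1, 2))), 2) = Pow(Mul(2, Add(-17, Mul(-1, 2)), Add(-1, Add(-17, Mul(-1, 2)))), 2) = Pow(Mul(2, Add(-17, -2), Add(-1, Add(-17, -2))), 2) = Pow(Mul(2, -19, Add(-1, -19)), 2) = Pow(Mul(2, -19, -20), 2) = Pow(760, 2) = 577600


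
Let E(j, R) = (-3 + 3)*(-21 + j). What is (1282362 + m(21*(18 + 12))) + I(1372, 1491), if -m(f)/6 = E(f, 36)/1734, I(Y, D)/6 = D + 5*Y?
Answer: 1332468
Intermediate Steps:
E(j, R) = 0 (E(j, R) = 0*(-21 + j) = 0)
I(Y, D) = 6*D + 30*Y (I(Y, D) = 6*(D + 5*Y) = 6*D + 30*Y)
m(f) = 0 (m(f) = -0/1734 = -6*0 = 0)
(1282362 + m(21*(18 + 12))) + I(1372, 1491) = (1282362 + 0) + (6*1491 + 30*1372) = 1282362 + (8946 + 41160) = 1282362 + 50106 = 1332468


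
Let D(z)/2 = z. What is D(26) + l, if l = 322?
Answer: 374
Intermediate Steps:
D(z) = 2*z
D(26) + l = 2*26 + 322 = 52 + 322 = 374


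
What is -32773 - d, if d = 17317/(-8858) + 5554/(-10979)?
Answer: -3186999885411/97251982 ≈ -32771.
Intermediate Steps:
d = -239320675/97251982 (d = 17317*(-1/8858) + 5554*(-1/10979) = -17317/8858 - 5554/10979 = -239320675/97251982 ≈ -2.4608)
-32773 - d = -32773 - 1*(-239320675/97251982) = -32773 + 239320675/97251982 = -3186999885411/97251982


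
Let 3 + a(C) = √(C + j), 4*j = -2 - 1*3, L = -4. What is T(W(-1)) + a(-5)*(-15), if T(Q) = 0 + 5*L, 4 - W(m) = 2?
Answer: 25 - 75*I/2 ≈ 25.0 - 37.5*I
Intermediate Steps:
W(m) = 2 (W(m) = 4 - 1*2 = 4 - 2 = 2)
j = -5/4 (j = (-2 - 1*3)/4 = (-2 - 3)/4 = (¼)*(-5) = -5/4 ≈ -1.2500)
T(Q) = -20 (T(Q) = 0 + 5*(-4) = 0 - 20 = -20)
a(C) = -3 + √(-5/4 + C) (a(C) = -3 + √(C - 5/4) = -3 + √(-5/4 + C))
T(W(-1)) + a(-5)*(-15) = -20 + (-3 + √(-5 + 4*(-5))/2)*(-15) = -20 + (-3 + √(-5 - 20)/2)*(-15) = -20 + (-3 + √(-25)/2)*(-15) = -20 + (-3 + (5*I)/2)*(-15) = -20 + (-3 + 5*I/2)*(-15) = -20 + (45 - 75*I/2) = 25 - 75*I/2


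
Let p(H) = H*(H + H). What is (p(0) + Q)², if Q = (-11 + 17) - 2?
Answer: 16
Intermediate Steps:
p(H) = 2*H² (p(H) = H*(2*H) = 2*H²)
Q = 4 (Q = 6 - 2 = 4)
(p(0) + Q)² = (2*0² + 4)² = (2*0 + 4)² = (0 + 4)² = 4² = 16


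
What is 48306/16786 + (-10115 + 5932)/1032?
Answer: -10182023/8661576 ≈ -1.1755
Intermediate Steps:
48306/16786 + (-10115 + 5932)/1032 = 48306*(1/16786) - 4183*1/1032 = 24153/8393 - 4183/1032 = -10182023/8661576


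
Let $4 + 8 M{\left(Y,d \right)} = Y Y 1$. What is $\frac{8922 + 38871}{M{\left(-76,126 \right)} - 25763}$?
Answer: $- \frac{95586}{50083} \approx -1.9086$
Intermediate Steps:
$M{\left(Y,d \right)} = - \frac{1}{2} + \frac{Y^{2}}{8}$ ($M{\left(Y,d \right)} = - \frac{1}{2} + \frac{Y Y 1}{8} = - \frac{1}{2} + \frac{Y^{2} \cdot 1}{8} = - \frac{1}{2} + \frac{Y^{2}}{8}$)
$\frac{8922 + 38871}{M{\left(-76,126 \right)} - 25763} = \frac{8922 + 38871}{\left(- \frac{1}{2} + \frac{\left(-76\right)^{2}}{8}\right) - 25763} = \frac{47793}{\left(- \frac{1}{2} + \frac{1}{8} \cdot 5776\right) - 25763} = \frac{47793}{\left(- \frac{1}{2} + 722\right) - 25763} = \frac{47793}{\frac{1443}{2} - 25763} = \frac{47793}{- \frac{50083}{2}} = 47793 \left(- \frac{2}{50083}\right) = - \frac{95586}{50083}$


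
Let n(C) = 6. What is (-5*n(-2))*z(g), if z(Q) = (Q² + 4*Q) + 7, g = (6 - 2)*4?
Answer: -9810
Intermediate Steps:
g = 16 (g = 4*4 = 16)
z(Q) = 7 + Q² + 4*Q
(-5*n(-2))*z(g) = (-5*6)*(7 + 16² + 4*16) = -30*(7 + 256 + 64) = -30*327 = -9810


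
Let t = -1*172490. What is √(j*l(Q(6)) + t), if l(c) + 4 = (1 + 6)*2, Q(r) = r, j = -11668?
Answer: 9*I*√3570 ≈ 537.75*I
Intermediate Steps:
l(c) = 10 (l(c) = -4 + (1 + 6)*2 = -4 + 7*2 = -4 + 14 = 10)
t = -172490
√(j*l(Q(6)) + t) = √(-11668*10 - 172490) = √(-116680 - 172490) = √(-289170) = 9*I*√3570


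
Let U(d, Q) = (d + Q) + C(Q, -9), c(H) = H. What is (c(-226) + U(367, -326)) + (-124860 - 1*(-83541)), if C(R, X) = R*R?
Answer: 64772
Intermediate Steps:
C(R, X) = R²
U(d, Q) = Q + d + Q² (U(d, Q) = (d + Q) + Q² = (Q + d) + Q² = Q + d + Q²)
(c(-226) + U(367, -326)) + (-124860 - 1*(-83541)) = (-226 + (-326 + 367 + (-326)²)) + (-124860 - 1*(-83541)) = (-226 + (-326 + 367 + 106276)) + (-124860 + 83541) = (-226 + 106317) - 41319 = 106091 - 41319 = 64772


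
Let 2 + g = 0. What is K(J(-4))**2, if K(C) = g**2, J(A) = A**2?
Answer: 16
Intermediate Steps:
g = -2 (g = -2 + 0 = -2)
K(C) = 4 (K(C) = (-2)**2 = 4)
K(J(-4))**2 = 4**2 = 16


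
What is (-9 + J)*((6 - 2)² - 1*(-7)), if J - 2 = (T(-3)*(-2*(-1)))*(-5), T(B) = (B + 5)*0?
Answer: -161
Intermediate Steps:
T(B) = 0 (T(B) = (5 + B)*0 = 0)
J = 2 (J = 2 + (0*(-2*(-1)))*(-5) = 2 + (0*2)*(-5) = 2 + 0*(-5) = 2 + 0 = 2)
(-9 + J)*((6 - 2)² - 1*(-7)) = (-9 + 2)*((6 - 2)² - 1*(-7)) = -7*(4² + 7) = -7*(16 + 7) = -7*23 = -161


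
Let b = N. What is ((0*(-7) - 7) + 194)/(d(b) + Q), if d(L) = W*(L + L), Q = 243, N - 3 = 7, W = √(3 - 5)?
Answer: 45441/59849 - 3740*I*√2/59849 ≈ 0.75926 - 0.088375*I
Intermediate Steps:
W = I*√2 (W = √(-2) = I*√2 ≈ 1.4142*I)
N = 10 (N = 3 + 7 = 10)
b = 10
d(L) = 2*I*L*√2 (d(L) = (I*√2)*(L + L) = (I*√2)*(2*L) = 2*I*L*√2)
((0*(-7) - 7) + 194)/(d(b) + Q) = ((0*(-7) - 7) + 194)/(2*I*10*√2 + 243) = ((0 - 7) + 194)/(20*I*√2 + 243) = (-7 + 194)/(243 + 20*I*√2) = 187/(243 + 20*I*√2)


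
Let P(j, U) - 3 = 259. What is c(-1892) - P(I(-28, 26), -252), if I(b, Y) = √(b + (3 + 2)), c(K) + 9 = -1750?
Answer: -2021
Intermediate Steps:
c(K) = -1759 (c(K) = -9 - 1750 = -1759)
I(b, Y) = √(5 + b) (I(b, Y) = √(b + 5) = √(5 + b))
P(j, U) = 262 (P(j, U) = 3 + 259 = 262)
c(-1892) - P(I(-28, 26), -252) = -1759 - 1*262 = -1759 - 262 = -2021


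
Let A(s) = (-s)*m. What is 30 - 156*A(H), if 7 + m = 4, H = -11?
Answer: 5178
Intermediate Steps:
m = -3 (m = -7 + 4 = -3)
A(s) = 3*s (A(s) = -s*(-3) = 3*s)
30 - 156*A(H) = 30 - 468*(-11) = 30 - 156*(-33) = 30 + 5148 = 5178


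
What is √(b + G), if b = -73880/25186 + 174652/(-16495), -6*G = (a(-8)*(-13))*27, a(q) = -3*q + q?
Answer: 2*√203078151995570790/29674505 ≈ 30.372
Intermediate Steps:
a(q) = -2*q
G = 936 (G = --2*(-8)*(-13)*27/6 = -16*(-13)*27/6 = -(-104)*27/3 = -⅙*(-5616) = 936)
b = -2808717936/207721535 (b = -73880*1/25186 + 174652*(-1/16495) = -36940/12593 - 174652/16495 = -2808717936/207721535 ≈ -13.522)
√(b + G) = √(-2808717936/207721535 + 936) = √(191618638824/207721535) = 2*√203078151995570790/29674505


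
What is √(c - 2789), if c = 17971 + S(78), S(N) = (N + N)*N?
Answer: 5*√1094 ≈ 165.38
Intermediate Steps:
S(N) = 2*N² (S(N) = (2*N)*N = 2*N²)
c = 30139 (c = 17971 + 2*78² = 17971 + 2*6084 = 17971 + 12168 = 30139)
√(c - 2789) = √(30139 - 2789) = √27350 = 5*√1094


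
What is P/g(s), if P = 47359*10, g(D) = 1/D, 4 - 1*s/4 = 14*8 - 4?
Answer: -197013440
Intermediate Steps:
s = -416 (s = 16 - 4*(14*8 - 4) = 16 - 4*(112 - 4) = 16 - 4*108 = 16 - 432 = -416)
P = 473590
P/g(s) = 473590/(1/(-416)) = 473590/(-1/416) = 473590*(-416) = -197013440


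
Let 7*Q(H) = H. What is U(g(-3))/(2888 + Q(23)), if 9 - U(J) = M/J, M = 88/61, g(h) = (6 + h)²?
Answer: 33971/11111211 ≈ 0.0030574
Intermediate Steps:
Q(H) = H/7
M = 88/61 (M = 88*(1/61) = 88/61 ≈ 1.4426)
U(J) = 9 - 88/(61*J)
U(g(-3))/(2888 + Q(23)) = (9 - 88/(61*(6 - 3)²))/(2888 + (⅐)*23) = (9 - 88/(61*(3²)))/(2888 + 23/7) = (9 - 88/61/9)/(20239/7) = (9 - 88/61*⅑)*(7/20239) = (9 - 88/549)*(7/20239) = (4853/549)*(7/20239) = 33971/11111211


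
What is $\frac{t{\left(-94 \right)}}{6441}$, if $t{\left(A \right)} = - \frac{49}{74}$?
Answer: $- \frac{49}{476634} \approx -0.0001028$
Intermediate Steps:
$t{\left(A \right)} = - \frac{49}{74}$ ($t{\left(A \right)} = \left(-49\right) \frac{1}{74} = - \frac{49}{74}$)
$\frac{t{\left(-94 \right)}}{6441} = - \frac{49}{74 \cdot 6441} = \left(- \frac{49}{74}\right) \frac{1}{6441} = - \frac{49}{476634}$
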